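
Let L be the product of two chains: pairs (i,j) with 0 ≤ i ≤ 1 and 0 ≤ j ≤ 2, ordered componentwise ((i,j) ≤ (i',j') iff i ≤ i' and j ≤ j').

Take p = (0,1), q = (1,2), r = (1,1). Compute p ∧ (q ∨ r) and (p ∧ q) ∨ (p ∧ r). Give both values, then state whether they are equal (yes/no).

(0,1); (0,1); yes

q ∨ r = (1,2), so p ∧ (q ∨ r) = (0,1) ∧ (1,2) = (0,1).
p ∧ q = (0,1) and p ∧ r = (0,1), so (p ∧ q) ∨ (p ∧ r) = (0,1) ∨ (0,1) = (0,1).
Equal: yes.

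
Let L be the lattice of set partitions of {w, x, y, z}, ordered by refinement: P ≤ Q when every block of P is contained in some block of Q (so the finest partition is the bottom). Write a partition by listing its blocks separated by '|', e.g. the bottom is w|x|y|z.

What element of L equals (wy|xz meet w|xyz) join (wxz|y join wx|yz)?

wy|xz ∧ w|xyz = w|xz|y
wxz|y ∨ wx|yz = wxyz
w|xz|y ∨ wxyz = wxyz

wxyz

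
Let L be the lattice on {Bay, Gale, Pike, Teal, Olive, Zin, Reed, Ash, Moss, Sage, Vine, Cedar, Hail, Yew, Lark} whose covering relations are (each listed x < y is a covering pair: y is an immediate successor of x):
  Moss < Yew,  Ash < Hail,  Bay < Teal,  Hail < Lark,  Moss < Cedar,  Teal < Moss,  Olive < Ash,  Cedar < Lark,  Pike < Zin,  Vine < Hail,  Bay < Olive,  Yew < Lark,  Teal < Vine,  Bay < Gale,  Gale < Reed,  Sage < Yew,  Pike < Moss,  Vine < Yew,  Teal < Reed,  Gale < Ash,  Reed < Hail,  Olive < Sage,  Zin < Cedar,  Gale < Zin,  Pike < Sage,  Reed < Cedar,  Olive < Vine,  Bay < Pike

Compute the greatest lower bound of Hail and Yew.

Vine

Common lower bounds of {Hail, Yew}: Bay, Olive, Teal, Vine.
The greatest among these is Vine.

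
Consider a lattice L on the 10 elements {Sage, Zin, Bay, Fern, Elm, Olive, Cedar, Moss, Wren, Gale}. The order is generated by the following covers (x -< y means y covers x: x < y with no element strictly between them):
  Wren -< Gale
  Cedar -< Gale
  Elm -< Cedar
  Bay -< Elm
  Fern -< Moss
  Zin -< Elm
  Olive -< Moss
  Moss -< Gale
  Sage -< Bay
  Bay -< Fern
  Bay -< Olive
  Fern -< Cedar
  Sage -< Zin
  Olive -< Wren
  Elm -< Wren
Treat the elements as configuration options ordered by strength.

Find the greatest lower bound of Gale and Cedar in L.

Cedar

Common lower bounds of {Gale, Cedar}: Bay, Cedar, Elm, Fern, Sage, Zin.
The greatest among these is Cedar.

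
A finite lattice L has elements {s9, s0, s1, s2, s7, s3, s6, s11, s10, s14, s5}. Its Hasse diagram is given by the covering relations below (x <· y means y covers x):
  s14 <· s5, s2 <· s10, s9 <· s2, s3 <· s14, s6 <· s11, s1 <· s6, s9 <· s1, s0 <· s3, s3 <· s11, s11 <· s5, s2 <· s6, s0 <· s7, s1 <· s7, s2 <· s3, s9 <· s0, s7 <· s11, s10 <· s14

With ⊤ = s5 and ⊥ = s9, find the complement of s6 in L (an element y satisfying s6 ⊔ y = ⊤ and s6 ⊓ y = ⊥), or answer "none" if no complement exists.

none

For every candidate y, either s6 ∨ y ≠ s5 or s6 ∧ y ≠ s9; no complement exists.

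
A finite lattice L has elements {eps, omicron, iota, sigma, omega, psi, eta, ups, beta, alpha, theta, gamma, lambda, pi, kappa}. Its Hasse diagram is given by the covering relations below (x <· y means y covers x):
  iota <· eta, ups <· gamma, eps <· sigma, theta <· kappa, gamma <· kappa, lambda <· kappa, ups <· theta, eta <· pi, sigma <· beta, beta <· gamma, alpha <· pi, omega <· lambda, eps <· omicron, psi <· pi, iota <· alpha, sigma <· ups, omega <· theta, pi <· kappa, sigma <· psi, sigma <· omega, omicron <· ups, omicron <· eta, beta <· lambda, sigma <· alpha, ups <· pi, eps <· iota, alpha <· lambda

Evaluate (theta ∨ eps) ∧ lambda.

theta ∨ eps = theta
theta ∧ lambda = omega

omega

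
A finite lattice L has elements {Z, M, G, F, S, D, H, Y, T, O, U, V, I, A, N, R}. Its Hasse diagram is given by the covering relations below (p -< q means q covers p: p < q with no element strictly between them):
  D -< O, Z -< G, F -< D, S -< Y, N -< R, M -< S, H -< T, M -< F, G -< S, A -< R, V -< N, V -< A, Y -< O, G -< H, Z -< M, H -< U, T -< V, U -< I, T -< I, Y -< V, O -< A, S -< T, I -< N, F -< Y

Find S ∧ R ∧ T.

Common lower bounds of {S, R, T}: G, M, S, Z.
The greatest among these is S.

S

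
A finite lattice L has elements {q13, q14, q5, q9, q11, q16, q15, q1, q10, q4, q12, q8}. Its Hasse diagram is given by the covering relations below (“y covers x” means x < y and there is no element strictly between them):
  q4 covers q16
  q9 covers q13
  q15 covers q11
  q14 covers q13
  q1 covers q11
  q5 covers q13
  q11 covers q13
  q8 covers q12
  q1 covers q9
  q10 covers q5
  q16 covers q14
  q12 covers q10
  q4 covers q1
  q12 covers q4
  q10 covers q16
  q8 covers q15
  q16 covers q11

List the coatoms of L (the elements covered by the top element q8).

The coatoms are exactly the elements covered by q8: q12, q15.

q12, q15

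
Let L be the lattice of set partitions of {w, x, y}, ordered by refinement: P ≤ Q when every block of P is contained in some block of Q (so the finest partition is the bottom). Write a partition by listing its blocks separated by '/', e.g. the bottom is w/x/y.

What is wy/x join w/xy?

wxy

The join of wy/x and w/xy merges any blocks that overlap across the partitions, giving wxy.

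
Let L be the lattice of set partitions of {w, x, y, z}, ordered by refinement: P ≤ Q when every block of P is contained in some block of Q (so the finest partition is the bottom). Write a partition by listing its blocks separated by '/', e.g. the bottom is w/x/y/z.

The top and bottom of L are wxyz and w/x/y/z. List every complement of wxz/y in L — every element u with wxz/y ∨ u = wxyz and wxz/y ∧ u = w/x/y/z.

Need u with wxz/y ∨ u = wxyz and wxz/y ∧ u = w/x/y/z.
Checking each element gives: w/x/yz, w/xy/z, wy/x/z.

w/x/yz, w/xy/z, wy/x/z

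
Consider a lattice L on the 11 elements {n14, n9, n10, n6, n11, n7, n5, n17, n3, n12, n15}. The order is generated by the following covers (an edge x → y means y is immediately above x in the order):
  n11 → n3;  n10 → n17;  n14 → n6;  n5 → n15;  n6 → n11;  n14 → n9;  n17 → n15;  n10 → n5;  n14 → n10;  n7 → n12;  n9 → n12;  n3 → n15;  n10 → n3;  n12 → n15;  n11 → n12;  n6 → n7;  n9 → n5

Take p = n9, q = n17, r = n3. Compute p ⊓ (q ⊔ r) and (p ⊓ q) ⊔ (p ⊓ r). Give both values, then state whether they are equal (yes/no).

q ⊔ r = n15, so p ⊓ (q ⊔ r) = n9 ⊓ n15 = n9.
p ⊓ q = n14 and p ⊓ r = n14, so (p ⊓ q) ⊔ (p ⊓ r) = n14 ⊔ n14 = n14.
Equal: no.

n9; n14; no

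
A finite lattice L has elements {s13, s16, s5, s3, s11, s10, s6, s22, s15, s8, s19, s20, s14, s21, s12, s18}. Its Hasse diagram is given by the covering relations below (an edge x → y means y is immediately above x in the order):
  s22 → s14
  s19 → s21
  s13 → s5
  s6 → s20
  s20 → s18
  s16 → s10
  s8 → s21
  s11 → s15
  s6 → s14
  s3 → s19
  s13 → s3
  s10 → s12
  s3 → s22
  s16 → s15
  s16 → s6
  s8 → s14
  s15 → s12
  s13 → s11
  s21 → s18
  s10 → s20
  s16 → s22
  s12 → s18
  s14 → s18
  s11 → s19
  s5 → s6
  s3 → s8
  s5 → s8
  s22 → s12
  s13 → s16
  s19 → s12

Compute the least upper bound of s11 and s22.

s12

Common upper bounds of {s11, s22}: s12, s18.
The least among these is s12.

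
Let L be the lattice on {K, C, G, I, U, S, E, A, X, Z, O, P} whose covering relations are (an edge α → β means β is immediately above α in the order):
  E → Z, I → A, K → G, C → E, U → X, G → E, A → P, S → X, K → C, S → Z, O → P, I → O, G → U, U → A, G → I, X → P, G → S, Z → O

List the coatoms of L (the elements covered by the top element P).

The coatoms are exactly the elements covered by P: A, O, X.

A, O, X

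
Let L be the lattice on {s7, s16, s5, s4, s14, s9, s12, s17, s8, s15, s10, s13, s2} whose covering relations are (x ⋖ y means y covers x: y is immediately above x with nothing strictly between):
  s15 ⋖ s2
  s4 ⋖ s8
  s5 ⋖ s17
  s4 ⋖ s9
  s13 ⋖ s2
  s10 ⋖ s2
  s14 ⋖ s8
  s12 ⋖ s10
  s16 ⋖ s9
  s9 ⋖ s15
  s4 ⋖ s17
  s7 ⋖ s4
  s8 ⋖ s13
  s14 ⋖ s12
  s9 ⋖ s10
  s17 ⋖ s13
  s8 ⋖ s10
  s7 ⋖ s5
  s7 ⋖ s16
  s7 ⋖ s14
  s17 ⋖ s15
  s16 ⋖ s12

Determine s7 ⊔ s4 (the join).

Common upper bounds of {s7, s4}: s10, s13, s15, s17, s2, s4, s8, s9.
The least among these is s4.

s4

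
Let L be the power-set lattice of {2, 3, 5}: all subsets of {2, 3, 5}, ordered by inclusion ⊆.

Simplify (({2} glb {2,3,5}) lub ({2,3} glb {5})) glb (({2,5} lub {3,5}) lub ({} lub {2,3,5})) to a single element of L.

{2} ∧ {2,3,5} = {2}
{2,3} ∧ {5} = {}
{2} ∨ {} = {2}
{2,5} ∨ {3,5} = {2,3,5}
{} ∨ {2,3,5} = {2,3,5}
{2,3,5} ∨ {2,3,5} = {2,3,5}
{2} ∧ {2,3,5} = {2}

{2}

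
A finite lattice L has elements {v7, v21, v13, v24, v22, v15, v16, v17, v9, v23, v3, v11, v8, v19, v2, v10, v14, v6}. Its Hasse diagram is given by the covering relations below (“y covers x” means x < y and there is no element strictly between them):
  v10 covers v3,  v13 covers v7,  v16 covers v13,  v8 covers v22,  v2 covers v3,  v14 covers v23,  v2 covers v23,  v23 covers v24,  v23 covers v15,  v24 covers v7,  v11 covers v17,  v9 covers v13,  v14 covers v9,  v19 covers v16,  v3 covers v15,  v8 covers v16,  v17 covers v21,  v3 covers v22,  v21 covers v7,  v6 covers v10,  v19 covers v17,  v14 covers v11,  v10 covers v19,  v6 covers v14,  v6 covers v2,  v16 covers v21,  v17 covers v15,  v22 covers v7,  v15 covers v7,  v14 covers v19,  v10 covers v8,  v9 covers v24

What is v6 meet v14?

v14

Common lower bounds of {v6, v14}: v11, v13, v14, v15, v16, v17, v19, v21, v23, v24, v7, v9.
The greatest among these is v14.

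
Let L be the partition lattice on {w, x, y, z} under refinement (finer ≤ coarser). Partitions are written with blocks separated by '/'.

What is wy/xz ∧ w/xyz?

The meet (common refinement) of wy/xz and w/xyz intersects blocks pairwise, giving w/xz/y.

w/xz/y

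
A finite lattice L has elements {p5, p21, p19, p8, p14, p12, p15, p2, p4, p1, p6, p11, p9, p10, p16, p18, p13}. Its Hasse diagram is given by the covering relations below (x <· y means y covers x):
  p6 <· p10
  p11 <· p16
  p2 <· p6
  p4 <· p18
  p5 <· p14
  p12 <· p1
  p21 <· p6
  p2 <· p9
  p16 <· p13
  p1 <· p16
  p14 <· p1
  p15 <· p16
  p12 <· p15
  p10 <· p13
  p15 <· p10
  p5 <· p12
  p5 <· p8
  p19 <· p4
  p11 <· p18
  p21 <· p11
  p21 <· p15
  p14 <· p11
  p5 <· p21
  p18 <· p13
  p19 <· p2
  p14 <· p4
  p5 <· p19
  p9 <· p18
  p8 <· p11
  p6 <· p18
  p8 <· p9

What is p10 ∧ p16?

Common lower bounds of {p10, p16}: p12, p15, p21, p5.
The greatest among these is p15.

p15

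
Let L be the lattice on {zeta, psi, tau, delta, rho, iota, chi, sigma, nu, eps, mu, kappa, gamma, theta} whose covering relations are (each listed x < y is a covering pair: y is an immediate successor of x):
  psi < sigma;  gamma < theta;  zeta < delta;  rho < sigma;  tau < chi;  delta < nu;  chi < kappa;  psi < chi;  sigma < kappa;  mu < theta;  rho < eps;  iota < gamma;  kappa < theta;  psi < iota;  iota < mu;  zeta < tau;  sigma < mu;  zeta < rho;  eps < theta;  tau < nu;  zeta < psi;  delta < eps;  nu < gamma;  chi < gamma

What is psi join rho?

sigma

Common upper bounds of {psi, rho}: kappa, mu, sigma, theta.
The least among these is sigma.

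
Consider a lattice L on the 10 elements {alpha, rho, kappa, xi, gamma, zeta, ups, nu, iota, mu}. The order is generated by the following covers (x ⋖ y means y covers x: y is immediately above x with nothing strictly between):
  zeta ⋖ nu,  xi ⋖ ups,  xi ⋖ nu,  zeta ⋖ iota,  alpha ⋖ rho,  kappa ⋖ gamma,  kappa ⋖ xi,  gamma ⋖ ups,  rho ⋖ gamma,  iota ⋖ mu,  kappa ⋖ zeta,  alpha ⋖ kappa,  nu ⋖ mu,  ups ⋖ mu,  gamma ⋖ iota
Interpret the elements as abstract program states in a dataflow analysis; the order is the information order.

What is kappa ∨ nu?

Common upper bounds of {kappa, nu}: mu, nu.
The least among these is nu.

nu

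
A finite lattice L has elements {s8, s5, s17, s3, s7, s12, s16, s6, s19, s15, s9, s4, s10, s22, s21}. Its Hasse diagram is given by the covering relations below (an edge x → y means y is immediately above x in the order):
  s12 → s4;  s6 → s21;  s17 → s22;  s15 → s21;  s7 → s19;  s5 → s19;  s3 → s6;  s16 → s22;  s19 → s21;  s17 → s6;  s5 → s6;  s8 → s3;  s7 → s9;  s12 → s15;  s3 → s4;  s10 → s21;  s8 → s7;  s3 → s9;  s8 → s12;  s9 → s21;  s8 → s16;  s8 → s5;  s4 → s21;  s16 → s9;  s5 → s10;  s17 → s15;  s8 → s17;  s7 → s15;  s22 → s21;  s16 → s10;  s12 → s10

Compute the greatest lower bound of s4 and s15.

Common lower bounds of {s4, s15}: s12, s8.
The greatest among these is s12.

s12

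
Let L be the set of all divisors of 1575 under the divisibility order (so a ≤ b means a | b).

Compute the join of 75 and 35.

525

In the divisibility order, the join is the least common multiple: lcm(75, 35) = 525.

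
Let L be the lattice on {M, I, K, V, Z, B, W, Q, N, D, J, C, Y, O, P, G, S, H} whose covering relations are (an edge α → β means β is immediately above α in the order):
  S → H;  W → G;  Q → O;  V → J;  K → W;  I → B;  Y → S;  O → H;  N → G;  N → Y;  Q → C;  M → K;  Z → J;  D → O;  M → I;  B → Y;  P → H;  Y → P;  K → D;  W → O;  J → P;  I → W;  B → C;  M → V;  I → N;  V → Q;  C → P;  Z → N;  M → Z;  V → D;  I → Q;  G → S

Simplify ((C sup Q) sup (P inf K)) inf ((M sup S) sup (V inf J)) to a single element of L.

C ∨ Q = C
P ∧ K = M
C ∨ M = C
M ∨ S = S
V ∧ J = V
S ∨ V = H
C ∧ H = C

C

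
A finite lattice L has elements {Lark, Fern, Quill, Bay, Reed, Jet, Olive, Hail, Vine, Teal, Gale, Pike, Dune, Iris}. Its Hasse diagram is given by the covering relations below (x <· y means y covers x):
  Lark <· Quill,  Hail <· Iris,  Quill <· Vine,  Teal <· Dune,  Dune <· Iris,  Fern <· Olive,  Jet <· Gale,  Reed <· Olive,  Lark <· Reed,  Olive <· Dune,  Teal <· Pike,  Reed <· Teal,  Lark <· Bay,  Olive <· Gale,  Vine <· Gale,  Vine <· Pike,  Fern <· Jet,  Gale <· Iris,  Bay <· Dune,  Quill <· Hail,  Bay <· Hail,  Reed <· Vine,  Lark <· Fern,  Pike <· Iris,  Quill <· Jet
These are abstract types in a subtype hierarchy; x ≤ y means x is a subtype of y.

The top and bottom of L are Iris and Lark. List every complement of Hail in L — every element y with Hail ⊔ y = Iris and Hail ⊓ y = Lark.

Fern, Olive, Reed, Teal

Need y with Hail ∨ y = Iris and Hail ∧ y = Lark.
Checking each element gives: Fern, Olive, Reed, Teal.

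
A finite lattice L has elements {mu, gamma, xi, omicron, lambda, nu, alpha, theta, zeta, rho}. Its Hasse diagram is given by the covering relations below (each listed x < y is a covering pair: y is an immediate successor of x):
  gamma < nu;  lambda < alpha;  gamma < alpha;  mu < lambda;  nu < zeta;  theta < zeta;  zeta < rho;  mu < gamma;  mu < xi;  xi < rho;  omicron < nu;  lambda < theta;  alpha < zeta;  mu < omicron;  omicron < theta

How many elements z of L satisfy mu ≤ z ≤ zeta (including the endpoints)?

The interval [mu, zeta] = {alpha, gamma, lambda, mu, nu, omicron, theta, zeta}, which has 8 elements.

8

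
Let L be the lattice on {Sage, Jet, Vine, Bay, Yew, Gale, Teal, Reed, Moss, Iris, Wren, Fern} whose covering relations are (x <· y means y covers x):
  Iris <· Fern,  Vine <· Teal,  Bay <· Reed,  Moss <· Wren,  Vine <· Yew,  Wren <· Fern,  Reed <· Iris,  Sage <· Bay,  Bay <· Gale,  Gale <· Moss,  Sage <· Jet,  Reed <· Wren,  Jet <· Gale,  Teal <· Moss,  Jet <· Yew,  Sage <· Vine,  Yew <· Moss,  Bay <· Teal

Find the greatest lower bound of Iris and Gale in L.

Bay

Common lower bounds of {Iris, Gale}: Bay, Sage.
The greatest among these is Bay.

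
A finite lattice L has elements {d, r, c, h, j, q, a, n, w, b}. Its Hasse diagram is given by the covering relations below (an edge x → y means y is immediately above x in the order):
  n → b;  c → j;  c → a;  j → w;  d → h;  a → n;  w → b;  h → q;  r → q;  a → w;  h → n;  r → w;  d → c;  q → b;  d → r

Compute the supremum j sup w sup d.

w

Common upper bounds of {j, w, d}: b, w.
The least among these is w.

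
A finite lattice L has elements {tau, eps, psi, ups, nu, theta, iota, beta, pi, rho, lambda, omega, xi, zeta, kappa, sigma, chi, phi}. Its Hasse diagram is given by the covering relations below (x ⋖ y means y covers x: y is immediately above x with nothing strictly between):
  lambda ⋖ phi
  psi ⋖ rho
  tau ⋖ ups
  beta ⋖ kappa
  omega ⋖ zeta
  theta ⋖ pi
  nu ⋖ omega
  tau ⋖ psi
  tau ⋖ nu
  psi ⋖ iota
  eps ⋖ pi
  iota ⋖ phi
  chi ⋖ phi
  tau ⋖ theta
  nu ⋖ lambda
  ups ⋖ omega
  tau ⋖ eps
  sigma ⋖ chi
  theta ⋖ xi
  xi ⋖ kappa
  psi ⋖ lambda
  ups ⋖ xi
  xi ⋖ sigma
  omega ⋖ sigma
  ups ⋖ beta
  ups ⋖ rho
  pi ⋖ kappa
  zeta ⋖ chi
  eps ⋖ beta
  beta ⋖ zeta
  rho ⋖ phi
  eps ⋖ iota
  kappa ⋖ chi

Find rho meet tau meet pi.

Common lower bounds of {rho, tau, pi}: tau.
The greatest among these is tau.

tau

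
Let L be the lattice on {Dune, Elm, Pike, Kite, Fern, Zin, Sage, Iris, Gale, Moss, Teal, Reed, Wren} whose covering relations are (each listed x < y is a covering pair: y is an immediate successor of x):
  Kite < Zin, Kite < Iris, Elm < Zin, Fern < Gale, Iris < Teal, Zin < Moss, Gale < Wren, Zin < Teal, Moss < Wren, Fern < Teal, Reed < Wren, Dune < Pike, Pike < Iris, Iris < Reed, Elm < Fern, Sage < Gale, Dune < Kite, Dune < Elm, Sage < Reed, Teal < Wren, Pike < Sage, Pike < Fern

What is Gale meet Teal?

Common lower bounds of {Gale, Teal}: Dune, Elm, Fern, Pike.
The greatest among these is Fern.

Fern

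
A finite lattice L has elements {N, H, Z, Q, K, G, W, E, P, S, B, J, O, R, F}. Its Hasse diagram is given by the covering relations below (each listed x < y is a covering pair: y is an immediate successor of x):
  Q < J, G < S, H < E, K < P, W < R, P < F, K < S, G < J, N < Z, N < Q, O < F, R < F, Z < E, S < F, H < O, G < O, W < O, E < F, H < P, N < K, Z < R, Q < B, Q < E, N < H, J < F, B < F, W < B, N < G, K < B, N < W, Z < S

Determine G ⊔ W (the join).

Common upper bounds of {G, W}: F, O.
The least among these is O.

O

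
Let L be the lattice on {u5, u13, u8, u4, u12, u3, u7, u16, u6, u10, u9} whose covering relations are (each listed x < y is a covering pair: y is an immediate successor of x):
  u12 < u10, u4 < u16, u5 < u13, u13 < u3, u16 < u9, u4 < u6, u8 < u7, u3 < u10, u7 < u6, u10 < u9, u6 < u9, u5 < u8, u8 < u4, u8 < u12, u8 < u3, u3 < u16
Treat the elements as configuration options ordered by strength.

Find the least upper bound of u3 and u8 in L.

Common upper bounds of {u3, u8}: u10, u16, u3, u9.
The least among these is u3.

u3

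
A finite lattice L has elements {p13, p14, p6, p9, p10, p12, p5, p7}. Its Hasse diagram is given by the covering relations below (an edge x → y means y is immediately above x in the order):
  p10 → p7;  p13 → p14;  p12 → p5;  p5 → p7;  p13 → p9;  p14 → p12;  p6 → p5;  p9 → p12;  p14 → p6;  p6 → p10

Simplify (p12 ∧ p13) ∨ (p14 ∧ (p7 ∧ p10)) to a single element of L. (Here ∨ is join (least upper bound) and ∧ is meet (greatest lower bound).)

p12 ∧ p13 = p13
p7 ∧ p10 = p10
p14 ∧ p10 = p14
p13 ∨ p14 = p14

p14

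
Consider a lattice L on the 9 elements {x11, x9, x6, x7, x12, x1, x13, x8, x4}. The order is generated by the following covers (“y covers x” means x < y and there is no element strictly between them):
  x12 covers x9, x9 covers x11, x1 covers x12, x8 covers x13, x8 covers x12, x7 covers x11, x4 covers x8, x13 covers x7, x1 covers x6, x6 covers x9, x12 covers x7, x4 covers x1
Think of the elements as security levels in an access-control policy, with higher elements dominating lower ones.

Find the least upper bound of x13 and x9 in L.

Common upper bounds of {x13, x9}: x4, x8.
The least among these is x8.

x8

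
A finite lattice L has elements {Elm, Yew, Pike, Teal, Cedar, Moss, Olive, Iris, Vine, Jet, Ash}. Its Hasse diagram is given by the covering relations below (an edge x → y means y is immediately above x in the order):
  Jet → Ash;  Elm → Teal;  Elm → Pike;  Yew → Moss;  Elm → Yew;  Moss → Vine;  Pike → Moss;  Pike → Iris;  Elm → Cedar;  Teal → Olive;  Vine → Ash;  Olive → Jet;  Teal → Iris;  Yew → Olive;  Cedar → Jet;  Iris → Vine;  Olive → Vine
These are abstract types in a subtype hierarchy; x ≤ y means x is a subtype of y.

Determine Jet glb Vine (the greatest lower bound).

Common lower bounds of {Jet, Vine}: Elm, Olive, Teal, Yew.
The greatest among these is Olive.

Olive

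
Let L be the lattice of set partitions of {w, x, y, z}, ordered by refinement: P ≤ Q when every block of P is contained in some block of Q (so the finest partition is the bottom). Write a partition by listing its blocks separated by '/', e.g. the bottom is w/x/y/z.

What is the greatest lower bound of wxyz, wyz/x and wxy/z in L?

wy/x/z

Common lower bounds of {wxyz, wyz/x, wxy/z}: w/x/y/z, wy/x/z.
The greatest among these is wy/x/z.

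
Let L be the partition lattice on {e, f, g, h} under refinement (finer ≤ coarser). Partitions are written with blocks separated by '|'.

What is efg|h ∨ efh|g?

The join of efg|h and efh|g merges any blocks that overlap across the partitions, giving efgh.

efgh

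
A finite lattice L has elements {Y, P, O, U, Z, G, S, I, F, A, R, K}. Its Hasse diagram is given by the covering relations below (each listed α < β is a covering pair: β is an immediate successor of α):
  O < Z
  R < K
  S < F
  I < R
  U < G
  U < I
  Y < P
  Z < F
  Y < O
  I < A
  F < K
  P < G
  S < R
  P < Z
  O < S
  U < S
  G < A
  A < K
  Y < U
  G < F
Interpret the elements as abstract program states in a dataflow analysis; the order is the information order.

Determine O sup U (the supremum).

Common upper bounds of {O, U}: F, K, R, S.
The least among these is S.

S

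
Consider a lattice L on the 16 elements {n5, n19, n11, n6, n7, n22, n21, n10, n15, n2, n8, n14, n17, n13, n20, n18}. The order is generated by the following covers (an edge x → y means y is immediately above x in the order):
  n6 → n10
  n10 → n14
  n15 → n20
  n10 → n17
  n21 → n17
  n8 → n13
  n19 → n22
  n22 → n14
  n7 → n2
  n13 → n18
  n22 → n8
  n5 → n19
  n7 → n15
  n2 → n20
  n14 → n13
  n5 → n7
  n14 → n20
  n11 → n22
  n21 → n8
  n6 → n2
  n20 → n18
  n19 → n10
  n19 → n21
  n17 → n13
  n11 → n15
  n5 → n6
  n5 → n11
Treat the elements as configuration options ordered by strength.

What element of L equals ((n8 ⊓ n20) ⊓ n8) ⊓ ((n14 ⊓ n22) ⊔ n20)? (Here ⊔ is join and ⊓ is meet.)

n22

n8 ∧ n20 = n22
n22 ∧ n8 = n22
n14 ∧ n22 = n22
n22 ∨ n20 = n20
n22 ∧ n20 = n22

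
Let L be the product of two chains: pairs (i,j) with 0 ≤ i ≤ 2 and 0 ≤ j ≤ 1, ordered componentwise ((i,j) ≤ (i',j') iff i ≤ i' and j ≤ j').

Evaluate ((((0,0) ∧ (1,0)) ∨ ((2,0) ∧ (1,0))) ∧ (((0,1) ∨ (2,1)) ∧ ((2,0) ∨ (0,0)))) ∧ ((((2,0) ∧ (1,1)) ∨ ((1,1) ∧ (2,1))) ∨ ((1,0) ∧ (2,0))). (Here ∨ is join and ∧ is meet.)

(0,0) ∧ (1,0) = (0,0)
(2,0) ∧ (1,0) = (1,0)
(0,0) ∨ (1,0) = (1,0)
(0,1) ∨ (2,1) = (2,1)
(2,0) ∨ (0,0) = (2,0)
(2,1) ∧ (2,0) = (2,0)
(1,0) ∧ (2,0) = (1,0)
(2,0) ∧ (1,1) = (1,0)
(1,1) ∧ (2,1) = (1,1)
(1,0) ∨ (1,1) = (1,1)
(1,0) ∧ (2,0) = (1,0)
(1,1) ∨ (1,0) = (1,1)
(1,0) ∧ (1,1) = (1,0)

(1,0)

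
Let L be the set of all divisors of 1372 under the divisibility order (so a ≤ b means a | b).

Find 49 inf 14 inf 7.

In the divisibility order, the meet is the greatest common divisor: gcd(49, 14, 7) = 7.

7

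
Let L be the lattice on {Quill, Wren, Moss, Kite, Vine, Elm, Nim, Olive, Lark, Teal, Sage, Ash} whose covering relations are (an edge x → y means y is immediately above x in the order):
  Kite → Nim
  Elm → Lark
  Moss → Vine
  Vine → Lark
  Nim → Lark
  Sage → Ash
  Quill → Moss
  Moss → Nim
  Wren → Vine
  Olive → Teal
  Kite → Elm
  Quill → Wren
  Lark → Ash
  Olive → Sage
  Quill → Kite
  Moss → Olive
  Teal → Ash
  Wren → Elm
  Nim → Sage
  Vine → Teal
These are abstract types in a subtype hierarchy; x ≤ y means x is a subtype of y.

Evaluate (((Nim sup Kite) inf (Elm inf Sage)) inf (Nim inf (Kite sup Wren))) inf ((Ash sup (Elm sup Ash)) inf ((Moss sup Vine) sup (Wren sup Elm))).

Nim ∨ Kite = Nim
Elm ∧ Sage = Kite
Nim ∧ Kite = Kite
Kite ∨ Wren = Elm
Nim ∧ Elm = Kite
Kite ∧ Kite = Kite
Elm ∨ Ash = Ash
Ash ∨ Ash = Ash
Moss ∨ Vine = Vine
Wren ∨ Elm = Elm
Vine ∨ Elm = Lark
Ash ∧ Lark = Lark
Kite ∧ Lark = Kite

Kite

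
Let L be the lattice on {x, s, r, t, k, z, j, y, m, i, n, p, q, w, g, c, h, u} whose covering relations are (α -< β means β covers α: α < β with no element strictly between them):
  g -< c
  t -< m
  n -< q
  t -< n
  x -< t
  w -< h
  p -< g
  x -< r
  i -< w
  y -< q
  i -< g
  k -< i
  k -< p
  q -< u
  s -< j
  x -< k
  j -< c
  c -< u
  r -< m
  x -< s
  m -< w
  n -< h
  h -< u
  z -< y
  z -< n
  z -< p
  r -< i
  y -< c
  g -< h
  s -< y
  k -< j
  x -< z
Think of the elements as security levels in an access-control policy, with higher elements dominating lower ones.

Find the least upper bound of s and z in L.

Common upper bounds of {s, z}: c, q, u, y.
The least among these is y.

y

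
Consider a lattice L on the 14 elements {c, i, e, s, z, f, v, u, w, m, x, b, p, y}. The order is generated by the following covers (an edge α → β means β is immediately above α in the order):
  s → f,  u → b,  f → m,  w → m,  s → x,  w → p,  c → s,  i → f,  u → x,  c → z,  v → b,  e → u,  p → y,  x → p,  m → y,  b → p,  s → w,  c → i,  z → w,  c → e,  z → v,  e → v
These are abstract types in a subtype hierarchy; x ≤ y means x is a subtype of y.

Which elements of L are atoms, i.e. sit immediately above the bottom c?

e, i, s, z

The atoms are exactly the elements that cover c: e, i, s, z.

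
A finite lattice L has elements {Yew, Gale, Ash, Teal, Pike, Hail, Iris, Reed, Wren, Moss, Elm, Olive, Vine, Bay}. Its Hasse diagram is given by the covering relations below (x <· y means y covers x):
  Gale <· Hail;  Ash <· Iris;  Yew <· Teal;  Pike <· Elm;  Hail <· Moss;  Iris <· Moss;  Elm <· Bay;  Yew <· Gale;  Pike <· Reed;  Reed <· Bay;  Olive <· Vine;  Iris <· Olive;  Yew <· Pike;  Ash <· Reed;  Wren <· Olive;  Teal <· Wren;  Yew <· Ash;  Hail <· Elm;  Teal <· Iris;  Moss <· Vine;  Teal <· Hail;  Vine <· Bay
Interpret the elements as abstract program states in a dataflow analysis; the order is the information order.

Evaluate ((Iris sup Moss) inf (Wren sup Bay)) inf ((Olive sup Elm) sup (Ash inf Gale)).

Moss

Iris ∨ Moss = Moss
Wren ∨ Bay = Bay
Moss ∧ Bay = Moss
Olive ∨ Elm = Bay
Ash ∧ Gale = Yew
Bay ∨ Yew = Bay
Moss ∧ Bay = Moss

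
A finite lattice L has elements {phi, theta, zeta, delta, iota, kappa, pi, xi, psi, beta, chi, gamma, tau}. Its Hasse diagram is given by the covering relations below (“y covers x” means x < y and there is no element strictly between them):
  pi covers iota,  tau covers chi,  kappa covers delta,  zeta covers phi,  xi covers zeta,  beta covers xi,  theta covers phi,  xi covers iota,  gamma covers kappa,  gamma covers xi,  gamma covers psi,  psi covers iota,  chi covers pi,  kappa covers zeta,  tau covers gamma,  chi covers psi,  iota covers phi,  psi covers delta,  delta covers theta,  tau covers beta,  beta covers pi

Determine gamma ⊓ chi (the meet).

psi

Common lower bounds of {gamma, chi}: delta, iota, phi, psi, theta.
The greatest among these is psi.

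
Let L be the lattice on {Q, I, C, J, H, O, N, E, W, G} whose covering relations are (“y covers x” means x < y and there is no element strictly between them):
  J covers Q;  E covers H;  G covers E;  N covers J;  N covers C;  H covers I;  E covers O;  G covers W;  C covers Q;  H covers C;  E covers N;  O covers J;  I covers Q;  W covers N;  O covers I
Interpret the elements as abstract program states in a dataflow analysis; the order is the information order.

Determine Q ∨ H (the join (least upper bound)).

H

Common upper bounds of {Q, H}: E, G, H.
The least among these is H.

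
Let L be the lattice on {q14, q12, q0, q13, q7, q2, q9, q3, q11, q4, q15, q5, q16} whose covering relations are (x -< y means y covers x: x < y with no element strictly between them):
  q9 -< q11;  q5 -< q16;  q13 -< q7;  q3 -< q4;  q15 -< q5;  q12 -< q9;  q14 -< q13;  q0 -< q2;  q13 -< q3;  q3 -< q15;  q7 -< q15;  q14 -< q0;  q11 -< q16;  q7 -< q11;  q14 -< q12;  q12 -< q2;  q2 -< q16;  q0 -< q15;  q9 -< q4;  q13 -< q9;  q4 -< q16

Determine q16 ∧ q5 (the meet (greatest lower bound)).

q5

Common lower bounds of {q16, q5}: q0, q13, q14, q15, q3, q5, q7.
The greatest among these is q5.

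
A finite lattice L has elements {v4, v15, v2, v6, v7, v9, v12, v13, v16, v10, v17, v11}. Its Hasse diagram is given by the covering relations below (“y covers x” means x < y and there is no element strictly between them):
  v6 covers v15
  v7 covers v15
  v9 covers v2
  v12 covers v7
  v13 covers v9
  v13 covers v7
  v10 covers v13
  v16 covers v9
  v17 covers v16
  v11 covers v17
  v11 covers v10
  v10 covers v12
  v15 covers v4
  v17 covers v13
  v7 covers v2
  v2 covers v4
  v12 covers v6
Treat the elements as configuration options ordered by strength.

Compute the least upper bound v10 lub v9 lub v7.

v10

Common upper bounds of {v10, v9, v7}: v10, v11.
The least among these is v10.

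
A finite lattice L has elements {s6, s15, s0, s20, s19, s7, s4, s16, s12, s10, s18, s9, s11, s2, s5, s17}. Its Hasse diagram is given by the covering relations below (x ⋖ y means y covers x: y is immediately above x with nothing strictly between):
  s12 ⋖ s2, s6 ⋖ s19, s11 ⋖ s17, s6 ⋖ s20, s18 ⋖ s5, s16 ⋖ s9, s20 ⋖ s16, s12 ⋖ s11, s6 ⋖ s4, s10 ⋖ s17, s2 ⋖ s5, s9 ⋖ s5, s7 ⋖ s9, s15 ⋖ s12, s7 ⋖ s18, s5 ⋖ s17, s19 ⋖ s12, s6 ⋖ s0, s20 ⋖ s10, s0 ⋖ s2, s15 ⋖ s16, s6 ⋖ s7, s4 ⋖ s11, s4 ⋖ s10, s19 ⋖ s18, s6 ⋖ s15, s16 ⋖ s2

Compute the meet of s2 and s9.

Common lower bounds of {s2, s9}: s15, s16, s20, s6.
The greatest among these is s16.

s16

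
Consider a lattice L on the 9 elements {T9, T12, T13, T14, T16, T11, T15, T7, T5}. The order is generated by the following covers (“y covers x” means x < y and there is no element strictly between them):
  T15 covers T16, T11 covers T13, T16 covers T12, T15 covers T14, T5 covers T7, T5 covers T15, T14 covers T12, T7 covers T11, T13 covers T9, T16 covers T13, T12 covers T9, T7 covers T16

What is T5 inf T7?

Common lower bounds of {T5, T7}: T11, T12, T13, T16, T7, T9.
The greatest among these is T7.

T7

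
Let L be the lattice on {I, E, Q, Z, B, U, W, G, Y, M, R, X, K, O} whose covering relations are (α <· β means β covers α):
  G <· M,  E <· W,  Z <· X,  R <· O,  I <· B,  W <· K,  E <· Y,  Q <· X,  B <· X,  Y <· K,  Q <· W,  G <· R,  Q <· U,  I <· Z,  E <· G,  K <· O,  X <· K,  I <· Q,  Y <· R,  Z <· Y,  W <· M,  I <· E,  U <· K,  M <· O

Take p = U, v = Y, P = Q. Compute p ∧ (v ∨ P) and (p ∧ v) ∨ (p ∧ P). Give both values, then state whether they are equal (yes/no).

v ∨ P = K, so p ∧ (v ∨ P) = U ∧ K = U.
p ∧ v = I and p ∧ P = Q, so (p ∧ v) ∨ (p ∧ P) = I ∨ Q = Q.
Equal: no.

U; Q; no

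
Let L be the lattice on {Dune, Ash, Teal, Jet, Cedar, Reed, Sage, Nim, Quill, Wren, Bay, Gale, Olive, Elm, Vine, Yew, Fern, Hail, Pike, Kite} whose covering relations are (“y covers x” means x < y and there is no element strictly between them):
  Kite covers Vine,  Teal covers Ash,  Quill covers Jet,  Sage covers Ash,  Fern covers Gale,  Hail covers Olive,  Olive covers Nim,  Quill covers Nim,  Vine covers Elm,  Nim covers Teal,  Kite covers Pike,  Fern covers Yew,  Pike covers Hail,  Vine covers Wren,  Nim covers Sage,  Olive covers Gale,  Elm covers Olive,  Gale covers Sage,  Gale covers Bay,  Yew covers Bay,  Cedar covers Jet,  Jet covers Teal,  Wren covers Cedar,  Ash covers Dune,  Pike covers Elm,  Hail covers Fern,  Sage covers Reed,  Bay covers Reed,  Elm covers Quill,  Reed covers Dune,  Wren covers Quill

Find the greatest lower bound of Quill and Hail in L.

Common lower bounds of {Quill, Hail}: Ash, Dune, Nim, Reed, Sage, Teal.
The greatest among these is Nim.

Nim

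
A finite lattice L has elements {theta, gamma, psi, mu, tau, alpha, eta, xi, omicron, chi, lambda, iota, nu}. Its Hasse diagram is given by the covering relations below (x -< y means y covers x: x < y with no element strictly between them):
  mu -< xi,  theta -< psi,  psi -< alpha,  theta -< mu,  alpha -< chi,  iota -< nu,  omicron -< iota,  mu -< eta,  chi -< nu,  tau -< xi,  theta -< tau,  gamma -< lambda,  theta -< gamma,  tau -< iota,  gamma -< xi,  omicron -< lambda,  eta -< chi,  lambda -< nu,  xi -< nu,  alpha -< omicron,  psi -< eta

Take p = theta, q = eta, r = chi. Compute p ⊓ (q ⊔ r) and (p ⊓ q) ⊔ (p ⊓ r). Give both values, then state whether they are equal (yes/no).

theta; theta; yes

q ⊔ r = chi, so p ⊓ (q ⊔ r) = theta ⊓ chi = theta.
p ⊓ q = theta and p ⊓ r = theta, so (p ⊓ q) ⊔ (p ⊓ r) = theta ⊔ theta = theta.
Equal: yes.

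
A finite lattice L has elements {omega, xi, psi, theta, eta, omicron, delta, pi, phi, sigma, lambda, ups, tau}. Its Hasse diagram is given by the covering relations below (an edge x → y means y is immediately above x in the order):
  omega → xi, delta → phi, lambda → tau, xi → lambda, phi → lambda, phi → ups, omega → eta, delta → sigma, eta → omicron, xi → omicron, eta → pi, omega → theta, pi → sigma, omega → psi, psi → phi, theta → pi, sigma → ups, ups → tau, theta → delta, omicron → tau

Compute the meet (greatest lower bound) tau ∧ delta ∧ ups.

delta

Common lower bounds of {tau, delta, ups}: delta, omega, theta.
The greatest among these is delta.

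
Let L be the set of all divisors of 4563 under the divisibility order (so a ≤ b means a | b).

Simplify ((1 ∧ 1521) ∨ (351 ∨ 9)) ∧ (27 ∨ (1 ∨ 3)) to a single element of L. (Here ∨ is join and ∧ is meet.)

27

1 ∧ 1521 = 1
351 ∨ 9 = 351
1 ∨ 351 = 351
1 ∨ 3 = 3
27 ∨ 3 = 27
351 ∧ 27 = 27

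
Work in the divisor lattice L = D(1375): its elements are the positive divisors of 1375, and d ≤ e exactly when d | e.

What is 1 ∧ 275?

In the divisibility order, the meet is the greatest common divisor: gcd(1, 275) = 1.

1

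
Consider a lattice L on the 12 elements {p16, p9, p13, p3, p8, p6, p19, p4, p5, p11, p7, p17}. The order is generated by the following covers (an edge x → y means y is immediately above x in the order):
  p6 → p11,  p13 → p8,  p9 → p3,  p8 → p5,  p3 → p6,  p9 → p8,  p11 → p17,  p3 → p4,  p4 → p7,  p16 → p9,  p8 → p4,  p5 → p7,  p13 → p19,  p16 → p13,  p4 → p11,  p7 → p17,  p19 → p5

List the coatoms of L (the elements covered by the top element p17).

The coatoms are exactly the elements covered by p17: p11, p7.

p11, p7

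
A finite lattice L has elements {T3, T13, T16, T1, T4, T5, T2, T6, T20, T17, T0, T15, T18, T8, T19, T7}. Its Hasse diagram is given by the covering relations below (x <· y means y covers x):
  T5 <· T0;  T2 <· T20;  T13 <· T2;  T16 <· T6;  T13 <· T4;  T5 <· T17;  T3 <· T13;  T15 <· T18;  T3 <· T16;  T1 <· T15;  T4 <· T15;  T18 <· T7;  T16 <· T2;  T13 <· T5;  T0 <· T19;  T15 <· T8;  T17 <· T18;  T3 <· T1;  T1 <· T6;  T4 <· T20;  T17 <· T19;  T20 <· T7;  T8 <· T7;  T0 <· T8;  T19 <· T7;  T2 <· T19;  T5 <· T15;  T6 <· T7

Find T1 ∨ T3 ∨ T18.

T18

Common upper bounds of {T1, T3, T18}: T18, T7.
The least among these is T18.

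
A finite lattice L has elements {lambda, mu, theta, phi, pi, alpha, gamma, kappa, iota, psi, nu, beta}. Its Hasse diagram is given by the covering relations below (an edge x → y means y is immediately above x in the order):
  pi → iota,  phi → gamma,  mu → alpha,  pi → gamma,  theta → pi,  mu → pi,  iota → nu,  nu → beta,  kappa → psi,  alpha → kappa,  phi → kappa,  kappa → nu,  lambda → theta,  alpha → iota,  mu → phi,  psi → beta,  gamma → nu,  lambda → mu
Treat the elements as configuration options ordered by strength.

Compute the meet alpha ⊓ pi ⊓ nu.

mu

Common lower bounds of {alpha, pi, nu}: lambda, mu.
The greatest among these is mu.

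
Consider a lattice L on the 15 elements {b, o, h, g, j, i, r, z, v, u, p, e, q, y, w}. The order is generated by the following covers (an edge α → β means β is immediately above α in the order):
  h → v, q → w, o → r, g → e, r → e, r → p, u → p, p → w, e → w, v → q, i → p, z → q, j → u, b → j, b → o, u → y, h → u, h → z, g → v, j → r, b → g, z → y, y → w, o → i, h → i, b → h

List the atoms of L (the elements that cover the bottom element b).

The atoms are exactly the elements that cover b: g, h, j, o.

g, h, j, o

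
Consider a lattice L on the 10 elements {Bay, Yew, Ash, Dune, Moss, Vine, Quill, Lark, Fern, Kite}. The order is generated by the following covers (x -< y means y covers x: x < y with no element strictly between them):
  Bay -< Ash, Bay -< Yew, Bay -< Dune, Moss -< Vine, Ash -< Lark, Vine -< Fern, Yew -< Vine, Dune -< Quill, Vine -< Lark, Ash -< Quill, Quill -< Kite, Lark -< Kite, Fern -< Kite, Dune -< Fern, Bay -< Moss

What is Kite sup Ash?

Common upper bounds of {Kite, Ash}: Kite.
The least among these is Kite.

Kite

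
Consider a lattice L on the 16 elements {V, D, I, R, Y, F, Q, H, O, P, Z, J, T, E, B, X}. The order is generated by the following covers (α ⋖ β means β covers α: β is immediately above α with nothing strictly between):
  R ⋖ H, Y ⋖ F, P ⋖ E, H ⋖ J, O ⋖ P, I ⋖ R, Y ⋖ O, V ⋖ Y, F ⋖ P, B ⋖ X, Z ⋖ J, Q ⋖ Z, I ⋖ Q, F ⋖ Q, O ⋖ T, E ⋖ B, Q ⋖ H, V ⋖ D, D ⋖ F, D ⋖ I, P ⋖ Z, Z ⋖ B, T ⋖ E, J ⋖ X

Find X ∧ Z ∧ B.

Common lower bounds of {X, Z, B}: D, F, I, O, P, Q, V, Y, Z.
The greatest among these is Z.

Z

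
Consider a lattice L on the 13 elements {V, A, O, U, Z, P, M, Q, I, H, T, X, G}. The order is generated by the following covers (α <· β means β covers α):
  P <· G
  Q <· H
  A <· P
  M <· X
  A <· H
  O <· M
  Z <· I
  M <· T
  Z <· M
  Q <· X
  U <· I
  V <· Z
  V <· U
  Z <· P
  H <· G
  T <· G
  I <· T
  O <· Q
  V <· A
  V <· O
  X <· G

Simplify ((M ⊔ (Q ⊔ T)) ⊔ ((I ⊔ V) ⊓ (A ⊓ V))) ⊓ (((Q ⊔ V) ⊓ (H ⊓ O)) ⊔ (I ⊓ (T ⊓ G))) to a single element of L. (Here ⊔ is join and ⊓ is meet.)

T

Q ∨ T = G
M ∨ G = G
I ∨ V = I
A ∧ V = V
I ∧ V = V
G ∨ V = G
Q ∨ V = Q
H ∧ O = O
Q ∧ O = O
T ∧ G = T
I ∧ T = I
O ∨ I = T
G ∧ T = T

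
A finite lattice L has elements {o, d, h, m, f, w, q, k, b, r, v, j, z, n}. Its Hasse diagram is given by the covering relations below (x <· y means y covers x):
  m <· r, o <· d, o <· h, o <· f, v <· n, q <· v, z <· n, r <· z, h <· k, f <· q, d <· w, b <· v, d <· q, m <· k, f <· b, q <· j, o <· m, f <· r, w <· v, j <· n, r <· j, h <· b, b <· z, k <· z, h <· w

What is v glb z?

b

Common lower bounds of {v, z}: b, f, h, o.
The greatest among these is b.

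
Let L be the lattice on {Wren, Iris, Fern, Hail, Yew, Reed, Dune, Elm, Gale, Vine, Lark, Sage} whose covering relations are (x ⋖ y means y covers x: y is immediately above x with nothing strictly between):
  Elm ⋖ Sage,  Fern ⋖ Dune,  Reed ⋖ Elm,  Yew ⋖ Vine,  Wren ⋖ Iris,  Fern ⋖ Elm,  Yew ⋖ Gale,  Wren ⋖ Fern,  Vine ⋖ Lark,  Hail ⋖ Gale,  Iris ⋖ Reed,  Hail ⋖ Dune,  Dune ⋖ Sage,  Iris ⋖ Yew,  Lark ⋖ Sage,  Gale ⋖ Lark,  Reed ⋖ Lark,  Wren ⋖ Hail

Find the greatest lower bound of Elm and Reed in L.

Common lower bounds of {Elm, Reed}: Iris, Reed, Wren.
The greatest among these is Reed.

Reed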